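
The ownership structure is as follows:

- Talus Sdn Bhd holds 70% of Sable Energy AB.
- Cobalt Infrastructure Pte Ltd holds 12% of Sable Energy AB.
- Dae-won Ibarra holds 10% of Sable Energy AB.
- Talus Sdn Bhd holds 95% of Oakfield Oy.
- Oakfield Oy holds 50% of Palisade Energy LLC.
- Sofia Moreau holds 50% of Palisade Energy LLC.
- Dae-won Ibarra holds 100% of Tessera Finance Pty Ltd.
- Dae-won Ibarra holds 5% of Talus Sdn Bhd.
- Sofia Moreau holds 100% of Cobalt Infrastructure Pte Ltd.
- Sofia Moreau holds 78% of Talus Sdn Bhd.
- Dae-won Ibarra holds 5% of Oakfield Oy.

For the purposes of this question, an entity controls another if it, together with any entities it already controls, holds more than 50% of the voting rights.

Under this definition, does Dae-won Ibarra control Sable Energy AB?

Dae-won holds 100% of Tessera, so Dae-won controls Tessera.
In Sable, Dae-won's side holds only 10%, not > 50%.
So Dae-won does not control Sable.

No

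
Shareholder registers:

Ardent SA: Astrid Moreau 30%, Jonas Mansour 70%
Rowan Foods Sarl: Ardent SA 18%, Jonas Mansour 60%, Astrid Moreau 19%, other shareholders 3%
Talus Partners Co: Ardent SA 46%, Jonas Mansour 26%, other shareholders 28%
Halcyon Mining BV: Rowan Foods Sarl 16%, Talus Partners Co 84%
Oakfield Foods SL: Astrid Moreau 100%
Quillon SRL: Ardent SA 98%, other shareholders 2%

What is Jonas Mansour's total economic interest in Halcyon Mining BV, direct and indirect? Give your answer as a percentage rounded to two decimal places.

Jonas reaches Halcyon along 4 paths.
Via Ardent → Rowan: 70% × 18% × 16% = 2.016%.
Via Rowan: 60% × 16% = 9.6%.
Via Ardent → Talus: 70% × 46% × 84% = 27.048%.
Via Talus: 26% × 84% = 21.84%.
Total: 2.016% + 9.6% + 27.048% + 21.84% = 60.504%.
Rounded: 60.50%.

60.50%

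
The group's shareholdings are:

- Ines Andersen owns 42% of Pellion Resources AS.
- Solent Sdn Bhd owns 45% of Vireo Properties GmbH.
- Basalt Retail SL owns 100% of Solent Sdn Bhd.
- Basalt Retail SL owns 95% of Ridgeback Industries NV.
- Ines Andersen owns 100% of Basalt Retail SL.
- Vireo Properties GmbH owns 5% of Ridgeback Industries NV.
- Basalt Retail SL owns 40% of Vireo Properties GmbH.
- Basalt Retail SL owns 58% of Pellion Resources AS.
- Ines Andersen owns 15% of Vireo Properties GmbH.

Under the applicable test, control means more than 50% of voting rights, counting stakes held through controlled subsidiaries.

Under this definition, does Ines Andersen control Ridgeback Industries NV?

Ines holds 100% of Basalt, so Ines controls Basalt.
Basalt holds 100% of Solent, so Ines controls Solent.
Solent and Ines and Basalt together hold 45% + 15% + 40% = 100% of Vireo, so Ines controls Vireo.
Basalt and Vireo together hold 95% + 5% = 100% of Ridgeback, so Ines controls Ridgeback.

Yes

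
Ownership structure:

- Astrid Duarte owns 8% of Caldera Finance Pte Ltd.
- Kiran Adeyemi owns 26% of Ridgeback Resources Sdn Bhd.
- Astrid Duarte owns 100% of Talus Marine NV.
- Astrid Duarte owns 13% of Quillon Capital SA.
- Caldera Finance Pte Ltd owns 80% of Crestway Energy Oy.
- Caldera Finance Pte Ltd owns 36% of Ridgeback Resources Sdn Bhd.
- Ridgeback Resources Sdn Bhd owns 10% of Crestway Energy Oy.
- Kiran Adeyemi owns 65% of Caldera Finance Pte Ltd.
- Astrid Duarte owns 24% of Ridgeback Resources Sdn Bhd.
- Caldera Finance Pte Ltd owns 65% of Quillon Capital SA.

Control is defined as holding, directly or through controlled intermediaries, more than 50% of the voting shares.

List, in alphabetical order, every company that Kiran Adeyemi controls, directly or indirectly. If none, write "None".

Caldera Finance Pte Ltd, Crestway Energy Oy, Quillon Capital SA, Ridgeback Resources Sdn Bhd

Kiran holds 65% of Caldera, so Kiran controls Caldera.
Kiran and Caldera together hold 26% + 36% = 62% of Ridgeback, so Kiran controls Ridgeback.
Caldera and Ridgeback together hold 80% + 10% = 90% of Crestway, so Kiran controls Crestway.
Caldera holds 65% of Quillon, so Kiran controls Quillon.
No other company's threshold is met.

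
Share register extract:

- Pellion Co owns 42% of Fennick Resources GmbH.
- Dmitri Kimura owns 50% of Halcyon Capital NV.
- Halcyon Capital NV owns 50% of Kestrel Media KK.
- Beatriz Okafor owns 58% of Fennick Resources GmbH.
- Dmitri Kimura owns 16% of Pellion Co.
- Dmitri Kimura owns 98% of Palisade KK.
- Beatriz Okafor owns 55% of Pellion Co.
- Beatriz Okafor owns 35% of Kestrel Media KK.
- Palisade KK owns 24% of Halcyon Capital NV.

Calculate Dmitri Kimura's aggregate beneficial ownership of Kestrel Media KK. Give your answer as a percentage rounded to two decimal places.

36.76%

Dmitri reaches Kestrel along 2 paths.
Via Halcyon: 50% × 50% = 25%.
Via Palisade → Halcyon: 98% × 24% × 50% = 11.76%.
Total: 25% + 11.76% = 36.76%.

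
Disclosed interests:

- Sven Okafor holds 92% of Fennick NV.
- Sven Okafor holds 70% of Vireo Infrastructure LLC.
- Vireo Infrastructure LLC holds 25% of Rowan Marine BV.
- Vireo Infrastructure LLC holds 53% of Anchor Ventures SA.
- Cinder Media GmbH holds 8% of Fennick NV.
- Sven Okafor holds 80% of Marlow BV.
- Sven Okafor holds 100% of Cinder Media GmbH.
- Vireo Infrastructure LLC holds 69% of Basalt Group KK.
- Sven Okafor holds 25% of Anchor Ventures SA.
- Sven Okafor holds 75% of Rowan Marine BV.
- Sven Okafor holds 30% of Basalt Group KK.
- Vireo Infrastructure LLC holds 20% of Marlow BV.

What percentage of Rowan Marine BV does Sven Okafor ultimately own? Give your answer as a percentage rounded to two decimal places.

Sven reaches Rowan along 2 paths.
Via Vireo: 70% × 25% = 17.5%.
Direct stake: 75% = 75%.
Total: 17.5% + 75% = 92.5%.
Rounded: 92.50%.

92.50%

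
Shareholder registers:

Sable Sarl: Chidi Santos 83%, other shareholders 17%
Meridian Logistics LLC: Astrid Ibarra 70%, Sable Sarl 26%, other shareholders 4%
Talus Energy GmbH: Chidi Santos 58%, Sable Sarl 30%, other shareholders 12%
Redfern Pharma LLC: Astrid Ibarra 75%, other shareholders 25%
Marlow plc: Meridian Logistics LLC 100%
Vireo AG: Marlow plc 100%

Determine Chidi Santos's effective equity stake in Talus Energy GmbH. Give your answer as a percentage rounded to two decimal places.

82.90%

Chidi reaches Talus along 2 paths.
Direct stake: 58% = 58%.
Via Sable: 83% × 30% = 24.9%.
Total: 58% + 24.9% = 82.9%.
Rounded: 82.90%.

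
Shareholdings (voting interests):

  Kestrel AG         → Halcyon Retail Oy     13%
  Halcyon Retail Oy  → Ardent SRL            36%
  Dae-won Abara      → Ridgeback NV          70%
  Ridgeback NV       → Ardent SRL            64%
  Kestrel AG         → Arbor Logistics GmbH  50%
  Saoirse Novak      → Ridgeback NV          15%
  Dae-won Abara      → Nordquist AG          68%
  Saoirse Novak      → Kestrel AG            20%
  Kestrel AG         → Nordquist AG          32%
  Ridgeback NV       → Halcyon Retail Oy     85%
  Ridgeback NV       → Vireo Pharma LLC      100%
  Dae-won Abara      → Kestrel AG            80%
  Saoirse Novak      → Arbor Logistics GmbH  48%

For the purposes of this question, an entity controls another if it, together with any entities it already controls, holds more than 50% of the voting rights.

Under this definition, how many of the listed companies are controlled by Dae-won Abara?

Dae-won holds 70% of Ridgeback, so Dae-won controls Ridgeback.
Dae-won holds 80% of Kestrel, so Dae-won controls Kestrel.
Ridgeback and Kestrel together hold 85% + 13% = 98% of Halcyon, so Dae-won controls Halcyon.
Ridgeback holds 100% of Vireo, so Dae-won controls Vireo.
Ridgeback and Halcyon together hold 64% + 36% = 100% of Ardent, so Dae-won controls Ardent.
Dae-won and Kestrel together hold 68% + 32% = 100% of Nordquist, so Dae-won controls Nordquist.
No other company's threshold is met.
Dae-won controls 6 companies.

6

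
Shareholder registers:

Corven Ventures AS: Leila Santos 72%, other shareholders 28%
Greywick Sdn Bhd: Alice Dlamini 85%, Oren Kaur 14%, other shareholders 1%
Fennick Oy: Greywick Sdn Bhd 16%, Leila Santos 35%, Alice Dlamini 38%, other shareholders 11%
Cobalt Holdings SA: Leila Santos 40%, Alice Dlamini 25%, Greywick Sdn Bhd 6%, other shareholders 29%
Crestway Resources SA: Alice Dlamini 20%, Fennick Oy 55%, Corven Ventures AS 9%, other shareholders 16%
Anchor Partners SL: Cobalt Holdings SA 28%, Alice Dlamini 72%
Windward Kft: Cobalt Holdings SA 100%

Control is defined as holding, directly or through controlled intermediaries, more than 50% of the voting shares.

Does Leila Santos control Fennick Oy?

Leila holds 72% of Corven, so Leila controls Corven.
In Fennick, Leila's side holds only 35%, not > 50%.
So Leila does not control Fennick.

No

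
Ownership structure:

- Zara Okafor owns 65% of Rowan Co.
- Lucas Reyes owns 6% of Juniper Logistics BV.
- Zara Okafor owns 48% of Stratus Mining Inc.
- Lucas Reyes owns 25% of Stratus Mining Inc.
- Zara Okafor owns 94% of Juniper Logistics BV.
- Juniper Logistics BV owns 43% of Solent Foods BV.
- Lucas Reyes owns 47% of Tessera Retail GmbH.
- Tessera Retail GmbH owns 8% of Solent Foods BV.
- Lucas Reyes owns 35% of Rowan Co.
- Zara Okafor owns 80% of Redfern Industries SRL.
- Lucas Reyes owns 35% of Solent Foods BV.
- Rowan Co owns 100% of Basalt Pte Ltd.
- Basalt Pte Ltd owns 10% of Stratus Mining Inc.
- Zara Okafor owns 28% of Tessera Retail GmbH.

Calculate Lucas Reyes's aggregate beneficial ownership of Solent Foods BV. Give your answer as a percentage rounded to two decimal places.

Lucas reaches Solent along 3 paths.
Direct stake: 35% = 35%.
Via Juniper: 6% × 43% = 2.58%.
Via Tessera: 47% × 8% = 3.76%.
Total: 35% + 2.58% + 3.76% = 41.34%.

41.34%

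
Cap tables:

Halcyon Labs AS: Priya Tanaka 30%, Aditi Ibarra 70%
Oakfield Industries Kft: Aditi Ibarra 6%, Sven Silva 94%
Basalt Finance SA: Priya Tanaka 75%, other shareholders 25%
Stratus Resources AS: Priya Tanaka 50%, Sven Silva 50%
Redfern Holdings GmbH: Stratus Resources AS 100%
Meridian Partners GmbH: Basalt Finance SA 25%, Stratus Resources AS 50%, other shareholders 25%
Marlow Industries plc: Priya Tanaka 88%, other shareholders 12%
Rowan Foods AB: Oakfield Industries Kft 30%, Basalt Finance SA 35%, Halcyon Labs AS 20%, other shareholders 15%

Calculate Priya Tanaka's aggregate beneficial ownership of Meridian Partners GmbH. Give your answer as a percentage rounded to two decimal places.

Priya reaches Meridian along 2 paths.
Via Basalt: 75% × 25% = 18.75%.
Via Stratus: 50% × 50% = 25%.
Total: 18.75% + 25% = 43.75%.

43.75%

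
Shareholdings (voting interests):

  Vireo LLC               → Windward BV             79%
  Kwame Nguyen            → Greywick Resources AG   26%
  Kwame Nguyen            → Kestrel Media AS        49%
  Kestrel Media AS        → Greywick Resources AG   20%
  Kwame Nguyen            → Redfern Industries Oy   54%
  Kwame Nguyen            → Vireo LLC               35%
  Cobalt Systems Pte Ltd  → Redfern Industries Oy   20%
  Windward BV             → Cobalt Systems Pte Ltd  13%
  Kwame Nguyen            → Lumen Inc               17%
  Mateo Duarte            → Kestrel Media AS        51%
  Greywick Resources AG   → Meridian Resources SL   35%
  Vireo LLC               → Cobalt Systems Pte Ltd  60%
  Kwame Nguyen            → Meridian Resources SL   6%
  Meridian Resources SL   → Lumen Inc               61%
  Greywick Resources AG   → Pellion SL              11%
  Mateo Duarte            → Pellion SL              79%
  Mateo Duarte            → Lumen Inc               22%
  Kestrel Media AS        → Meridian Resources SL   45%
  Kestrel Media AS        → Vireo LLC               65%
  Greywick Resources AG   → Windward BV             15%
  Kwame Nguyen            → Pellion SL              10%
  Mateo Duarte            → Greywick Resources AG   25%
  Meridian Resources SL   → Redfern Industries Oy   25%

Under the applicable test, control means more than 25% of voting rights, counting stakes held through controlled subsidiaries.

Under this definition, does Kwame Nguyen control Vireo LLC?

Kwame holds 49% of Kestrel, so Kwame controls Kestrel.
Kwame and Kestrel together hold 35% + 65% = 100% of Vireo, so Kwame controls Vireo.

Yes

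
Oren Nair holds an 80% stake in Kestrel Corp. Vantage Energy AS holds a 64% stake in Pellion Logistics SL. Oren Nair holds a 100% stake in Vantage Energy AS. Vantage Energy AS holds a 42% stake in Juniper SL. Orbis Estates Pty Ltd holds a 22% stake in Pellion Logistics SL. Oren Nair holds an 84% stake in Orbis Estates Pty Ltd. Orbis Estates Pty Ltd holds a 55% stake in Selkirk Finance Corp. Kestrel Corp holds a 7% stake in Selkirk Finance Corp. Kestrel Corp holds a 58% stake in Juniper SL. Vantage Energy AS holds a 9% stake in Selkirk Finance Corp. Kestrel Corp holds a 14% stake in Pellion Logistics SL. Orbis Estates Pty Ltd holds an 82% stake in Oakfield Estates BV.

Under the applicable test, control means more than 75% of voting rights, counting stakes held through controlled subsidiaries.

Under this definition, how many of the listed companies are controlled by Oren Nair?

Oren holds 80% of Kestrel, so Oren controls Kestrel.
Oren holds 100% of Vantage, so Oren controls Vantage.
Oren holds 84% of Orbis, so Oren controls Orbis.
Orbis and Kestrel and Vantage together hold 22% + 14% + 64% = 100% of Pellion, so Oren controls Pellion.
Vantage and Kestrel together hold 42% + 58% = 100% of Juniper, so Oren controls Juniper.
Orbis holds 82% of Oakfield, so Oren controls Oakfield.
No other company's threshold is met.
Oren controls 6 companies.

6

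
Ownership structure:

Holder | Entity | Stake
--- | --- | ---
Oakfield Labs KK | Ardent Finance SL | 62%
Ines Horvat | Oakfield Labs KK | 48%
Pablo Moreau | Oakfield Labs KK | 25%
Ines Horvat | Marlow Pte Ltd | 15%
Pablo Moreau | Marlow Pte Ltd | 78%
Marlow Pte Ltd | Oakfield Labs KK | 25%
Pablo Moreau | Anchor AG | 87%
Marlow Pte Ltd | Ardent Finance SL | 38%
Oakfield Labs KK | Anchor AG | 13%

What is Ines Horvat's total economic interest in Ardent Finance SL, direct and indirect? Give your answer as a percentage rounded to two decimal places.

37.79%

Ines reaches Ardent along 3 paths.
Via Oakfield: 48% × 62% = 29.76%.
Via Marlow → Oakfield: 15% × 25% × 62% = 2.325%.
Via Marlow: 15% × 38% = 5.7%.
Total: 29.76% + 2.325% + 5.7% = 37.785%.
Rounded: 37.79%.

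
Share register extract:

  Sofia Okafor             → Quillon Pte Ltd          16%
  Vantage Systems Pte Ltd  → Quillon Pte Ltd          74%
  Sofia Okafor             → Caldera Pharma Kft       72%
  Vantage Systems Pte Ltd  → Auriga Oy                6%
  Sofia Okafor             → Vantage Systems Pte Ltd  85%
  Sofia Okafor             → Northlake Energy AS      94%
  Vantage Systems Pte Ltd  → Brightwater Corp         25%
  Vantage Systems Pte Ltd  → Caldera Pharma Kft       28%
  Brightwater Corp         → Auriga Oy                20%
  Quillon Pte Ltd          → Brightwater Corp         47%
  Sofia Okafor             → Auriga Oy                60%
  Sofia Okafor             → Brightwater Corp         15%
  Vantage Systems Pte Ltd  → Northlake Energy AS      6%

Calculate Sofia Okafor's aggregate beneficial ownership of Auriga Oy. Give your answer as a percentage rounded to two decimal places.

79.77%

Sofia reaches Auriga along 6 paths.
Direct stake: 60% = 60%.
Via Vantage → Quillon → Brightwater: 85% × 74% × 47% × 20% = 5.9126%.
Via Quillon → Brightwater: 16% × 47% × 20% = 1.504%.
Via Brightwater: 15% × 20% = 3%.
Via Vantage → Brightwater: 85% × 25% × 20% = 4.25%.
Via Vantage: 85% × 6% = 5.1%.
Total: 60% + 5.9126% + 1.504% + 3% + 4.25% + 5.1% = 79.7666%.
Rounded: 79.77%.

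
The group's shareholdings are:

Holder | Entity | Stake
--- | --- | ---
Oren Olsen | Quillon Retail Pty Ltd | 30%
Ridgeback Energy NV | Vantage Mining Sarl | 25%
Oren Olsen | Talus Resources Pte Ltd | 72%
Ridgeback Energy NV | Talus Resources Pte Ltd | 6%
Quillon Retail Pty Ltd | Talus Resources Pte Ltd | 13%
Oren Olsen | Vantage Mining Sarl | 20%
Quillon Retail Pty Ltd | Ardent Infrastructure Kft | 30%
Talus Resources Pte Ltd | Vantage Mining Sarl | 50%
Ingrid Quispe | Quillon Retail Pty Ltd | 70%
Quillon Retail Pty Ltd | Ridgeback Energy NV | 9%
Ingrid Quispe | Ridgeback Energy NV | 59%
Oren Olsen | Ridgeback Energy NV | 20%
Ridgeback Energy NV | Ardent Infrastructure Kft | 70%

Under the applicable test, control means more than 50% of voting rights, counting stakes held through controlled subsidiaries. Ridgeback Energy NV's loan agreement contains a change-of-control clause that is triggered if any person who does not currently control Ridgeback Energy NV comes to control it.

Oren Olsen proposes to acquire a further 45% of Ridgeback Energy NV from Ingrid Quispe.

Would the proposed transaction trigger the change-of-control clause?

Yes

The purchase adds only to Oren's holdings (Ingrid's stake shrinks), so Oren is the only person who could newly come to control Ridgeback.
Oren holds 72% of Talus, so Oren controls Talus.
Talus and Oren together hold 50% + 20% = 70% of Vantage, so Oren controls Vantage.
In Ridgeback, Oren's side holds only 20%, not > 50%.
So before the transaction, Oren does not control Ridgeback.
After the purchase, Oren's direct stake in Ridgeback rises to 20% + 45% = 65%, and Ingrid's stake falls to 14%.
Oren holds 65% of Ridgeback, so Oren controls Ridgeback.
Oren did not control Ridgeback before and does after, so the clause is triggered.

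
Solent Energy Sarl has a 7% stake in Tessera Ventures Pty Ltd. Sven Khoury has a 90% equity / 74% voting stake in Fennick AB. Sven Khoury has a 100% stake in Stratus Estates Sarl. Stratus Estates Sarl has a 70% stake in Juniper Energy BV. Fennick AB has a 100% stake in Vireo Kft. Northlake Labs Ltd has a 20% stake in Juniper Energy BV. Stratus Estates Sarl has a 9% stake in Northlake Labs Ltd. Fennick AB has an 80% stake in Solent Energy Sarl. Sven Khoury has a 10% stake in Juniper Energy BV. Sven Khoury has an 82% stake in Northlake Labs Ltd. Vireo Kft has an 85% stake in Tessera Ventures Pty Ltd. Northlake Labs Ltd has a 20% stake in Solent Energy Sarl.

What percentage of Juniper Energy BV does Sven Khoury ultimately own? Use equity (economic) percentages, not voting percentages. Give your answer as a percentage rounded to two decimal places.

98.20%

Sven reaches Juniper along 4 paths.
Via Stratus: 100% × 70% = 70%.
Via Stratus → Northlake: 100% × 9% × 20% = 1.8%.
Via Northlake: 82% × 20% = 16.4%.
Direct stake: 10% = 10%.
Total: 70% + 1.8% + 16.4% + 10% = 98.2%.
Rounded: 98.20%.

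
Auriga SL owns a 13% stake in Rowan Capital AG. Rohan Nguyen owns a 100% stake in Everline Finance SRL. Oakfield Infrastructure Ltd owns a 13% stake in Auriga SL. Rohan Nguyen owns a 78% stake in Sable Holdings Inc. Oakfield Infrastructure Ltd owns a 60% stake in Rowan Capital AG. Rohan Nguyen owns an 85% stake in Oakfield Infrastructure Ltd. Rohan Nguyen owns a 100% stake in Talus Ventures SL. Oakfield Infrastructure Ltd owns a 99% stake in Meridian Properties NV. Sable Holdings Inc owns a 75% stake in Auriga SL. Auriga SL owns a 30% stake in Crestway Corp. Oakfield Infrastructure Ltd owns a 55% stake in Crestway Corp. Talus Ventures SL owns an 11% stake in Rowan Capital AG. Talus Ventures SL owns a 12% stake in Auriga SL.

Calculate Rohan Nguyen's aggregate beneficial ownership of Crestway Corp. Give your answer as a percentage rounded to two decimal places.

71.22%

Rohan reaches Crestway along 4 paths.
Via Talus → Auriga: 100% × 12% × 30% = 3.6%.
Via Oakfield → Auriga: 85% × 13% × 30% = 3.315%.
Via Sable → Auriga: 78% × 75% × 30% = 17.55%.
Via Oakfield: 85% × 55% = 46.75%.
Total: 3.6% + 3.315% + 17.55% + 46.75% = 71.215%.
Rounded: 71.22%.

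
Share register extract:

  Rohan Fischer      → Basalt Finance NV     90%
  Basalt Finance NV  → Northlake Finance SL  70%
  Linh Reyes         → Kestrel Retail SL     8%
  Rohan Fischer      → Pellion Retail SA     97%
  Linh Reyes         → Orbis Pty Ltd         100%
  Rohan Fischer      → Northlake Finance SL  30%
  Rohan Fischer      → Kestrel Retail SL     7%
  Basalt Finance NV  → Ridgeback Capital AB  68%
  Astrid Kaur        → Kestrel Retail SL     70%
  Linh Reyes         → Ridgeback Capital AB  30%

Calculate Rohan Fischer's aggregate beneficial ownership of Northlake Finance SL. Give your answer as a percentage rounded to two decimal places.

93.00%

Rohan reaches Northlake along 2 paths.
Direct stake: 30% = 30%.
Via Basalt: 90% × 70% = 63%.
Total: 30% + 63% = 93%.
Rounded: 93.00%.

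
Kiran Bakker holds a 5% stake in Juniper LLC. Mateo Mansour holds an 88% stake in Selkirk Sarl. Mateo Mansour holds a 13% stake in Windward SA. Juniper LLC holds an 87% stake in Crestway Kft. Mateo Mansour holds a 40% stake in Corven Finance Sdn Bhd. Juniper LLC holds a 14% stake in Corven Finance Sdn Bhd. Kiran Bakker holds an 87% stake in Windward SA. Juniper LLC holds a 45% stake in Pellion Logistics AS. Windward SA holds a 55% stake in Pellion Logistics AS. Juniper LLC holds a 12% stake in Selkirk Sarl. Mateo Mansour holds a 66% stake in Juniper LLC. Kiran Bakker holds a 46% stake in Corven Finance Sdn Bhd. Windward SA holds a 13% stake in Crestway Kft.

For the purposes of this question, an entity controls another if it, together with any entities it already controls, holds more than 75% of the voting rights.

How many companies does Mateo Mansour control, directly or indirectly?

Mateo holds 88% of Selkirk, so Mateo controls Selkirk.
No other company's threshold is met.
Mateo controls 1 company.

1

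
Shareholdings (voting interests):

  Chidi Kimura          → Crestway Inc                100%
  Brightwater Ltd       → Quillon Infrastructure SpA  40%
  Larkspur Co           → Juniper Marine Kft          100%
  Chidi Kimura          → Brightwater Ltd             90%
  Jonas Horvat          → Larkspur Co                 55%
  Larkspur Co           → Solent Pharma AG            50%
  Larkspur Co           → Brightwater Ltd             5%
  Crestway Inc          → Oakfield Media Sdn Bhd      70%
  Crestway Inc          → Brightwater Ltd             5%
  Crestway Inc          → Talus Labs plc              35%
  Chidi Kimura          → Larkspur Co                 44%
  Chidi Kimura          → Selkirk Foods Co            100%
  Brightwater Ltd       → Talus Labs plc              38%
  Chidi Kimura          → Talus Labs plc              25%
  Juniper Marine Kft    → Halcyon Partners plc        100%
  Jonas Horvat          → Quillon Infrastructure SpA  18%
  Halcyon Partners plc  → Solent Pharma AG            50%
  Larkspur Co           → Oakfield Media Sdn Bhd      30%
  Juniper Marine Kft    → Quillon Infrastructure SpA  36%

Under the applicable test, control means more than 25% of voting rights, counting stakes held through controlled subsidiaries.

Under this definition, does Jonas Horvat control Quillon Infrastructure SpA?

Jonas holds 55% of Larkspur, so Jonas controls Larkspur.
Larkspur holds 100% of Juniper, so Jonas controls Juniper.
Juniper and Jonas together hold 36% + 18% = 54% of Quillon, so Jonas controls Quillon.

Yes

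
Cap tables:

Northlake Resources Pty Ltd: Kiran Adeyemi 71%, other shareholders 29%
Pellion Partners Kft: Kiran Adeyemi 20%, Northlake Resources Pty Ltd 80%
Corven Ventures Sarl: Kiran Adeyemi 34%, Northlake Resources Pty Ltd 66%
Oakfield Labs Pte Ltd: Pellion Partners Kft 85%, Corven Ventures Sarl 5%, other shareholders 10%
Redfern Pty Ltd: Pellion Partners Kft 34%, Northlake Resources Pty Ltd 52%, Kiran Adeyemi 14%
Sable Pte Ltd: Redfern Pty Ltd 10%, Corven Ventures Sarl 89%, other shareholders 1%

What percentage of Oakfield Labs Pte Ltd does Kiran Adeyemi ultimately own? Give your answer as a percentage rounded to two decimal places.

Kiran reaches Oakfield along 4 paths.
Via Pellion: 20% × 85% = 17%.
Via Northlake → Pellion: 71% × 80% × 85% = 48.28%.
Via Corven: 34% × 5% = 1.7%.
Via Northlake → Corven: 71% × 66% × 5% = 2.343%.
Total: 17% + 48.28% + 1.7% + 2.343% = 69.323%.
Rounded: 69.32%.

69.32%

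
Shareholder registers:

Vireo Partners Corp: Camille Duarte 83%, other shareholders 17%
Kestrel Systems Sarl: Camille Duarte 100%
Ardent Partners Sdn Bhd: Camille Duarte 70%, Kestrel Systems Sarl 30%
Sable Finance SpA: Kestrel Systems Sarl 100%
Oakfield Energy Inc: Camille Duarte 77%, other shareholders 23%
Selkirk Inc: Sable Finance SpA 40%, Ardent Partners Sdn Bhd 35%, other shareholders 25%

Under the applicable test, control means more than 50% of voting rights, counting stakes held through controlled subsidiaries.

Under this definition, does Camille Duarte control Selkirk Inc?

Yes

Camille holds 100% of Kestrel, so Camille controls Kestrel.
Camille and Kestrel together hold 70% + 30% = 100% of Ardent, so Camille controls Ardent.
Kestrel holds 100% of Sable, so Camille controls Sable.
Sable and Ardent together hold 40% + 35% = 75% of Selkirk, so Camille controls Selkirk.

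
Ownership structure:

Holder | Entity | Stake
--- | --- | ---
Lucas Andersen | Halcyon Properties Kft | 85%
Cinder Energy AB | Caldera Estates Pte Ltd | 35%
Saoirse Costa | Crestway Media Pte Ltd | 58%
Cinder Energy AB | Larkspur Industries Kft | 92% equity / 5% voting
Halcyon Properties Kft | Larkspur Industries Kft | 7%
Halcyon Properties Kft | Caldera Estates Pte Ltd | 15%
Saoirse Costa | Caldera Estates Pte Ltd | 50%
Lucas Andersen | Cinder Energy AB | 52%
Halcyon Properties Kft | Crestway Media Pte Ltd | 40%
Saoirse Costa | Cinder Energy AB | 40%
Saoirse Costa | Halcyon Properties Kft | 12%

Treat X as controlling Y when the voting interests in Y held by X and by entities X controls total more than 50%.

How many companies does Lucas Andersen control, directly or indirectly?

2

Lucas holds 85% of Halcyon, so Lucas controls Halcyon.
Lucas holds 52% of Cinder, so Lucas controls Cinder.
No other company's threshold is met.
Lucas controls 2 companies.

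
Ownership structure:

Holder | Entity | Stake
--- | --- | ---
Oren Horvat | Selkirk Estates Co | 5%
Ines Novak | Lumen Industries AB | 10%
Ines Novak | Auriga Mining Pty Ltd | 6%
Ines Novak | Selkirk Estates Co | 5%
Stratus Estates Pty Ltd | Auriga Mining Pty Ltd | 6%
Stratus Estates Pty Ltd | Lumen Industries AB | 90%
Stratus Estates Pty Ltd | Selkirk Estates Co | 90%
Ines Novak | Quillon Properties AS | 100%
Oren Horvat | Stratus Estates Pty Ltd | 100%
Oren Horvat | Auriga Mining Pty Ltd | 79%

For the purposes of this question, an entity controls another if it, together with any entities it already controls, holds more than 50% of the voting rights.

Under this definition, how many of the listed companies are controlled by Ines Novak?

Ines holds 100% of Quillon, so Ines controls Quillon.
No other company's threshold is met.
Ines controls 1 company.

1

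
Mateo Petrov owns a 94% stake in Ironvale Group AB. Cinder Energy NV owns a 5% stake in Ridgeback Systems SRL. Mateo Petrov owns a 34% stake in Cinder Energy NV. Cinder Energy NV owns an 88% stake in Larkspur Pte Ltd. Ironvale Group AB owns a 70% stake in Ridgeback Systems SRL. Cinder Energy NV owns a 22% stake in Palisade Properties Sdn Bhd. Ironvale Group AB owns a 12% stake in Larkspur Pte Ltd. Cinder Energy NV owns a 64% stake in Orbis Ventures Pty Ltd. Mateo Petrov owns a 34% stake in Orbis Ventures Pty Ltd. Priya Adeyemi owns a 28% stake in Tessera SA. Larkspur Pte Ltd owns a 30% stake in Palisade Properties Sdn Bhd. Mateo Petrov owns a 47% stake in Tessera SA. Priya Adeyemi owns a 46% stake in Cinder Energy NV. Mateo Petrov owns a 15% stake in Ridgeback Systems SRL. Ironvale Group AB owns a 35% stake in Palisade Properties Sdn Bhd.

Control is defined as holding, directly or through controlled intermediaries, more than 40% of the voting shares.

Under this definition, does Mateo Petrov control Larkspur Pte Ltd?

Mateo holds 94% of Ironvale, so Mateo controls Ironvale.
Mateo holds 47% of Tessera, so Mateo controls Tessera.
Ironvale and Mateo together hold 70% + 15% = 85% of Ridgeback, so Mateo controls Ridgeback.
In Larkspur, Mateo's side holds only 12%, not > 40%.
So Mateo does not control Larkspur.

No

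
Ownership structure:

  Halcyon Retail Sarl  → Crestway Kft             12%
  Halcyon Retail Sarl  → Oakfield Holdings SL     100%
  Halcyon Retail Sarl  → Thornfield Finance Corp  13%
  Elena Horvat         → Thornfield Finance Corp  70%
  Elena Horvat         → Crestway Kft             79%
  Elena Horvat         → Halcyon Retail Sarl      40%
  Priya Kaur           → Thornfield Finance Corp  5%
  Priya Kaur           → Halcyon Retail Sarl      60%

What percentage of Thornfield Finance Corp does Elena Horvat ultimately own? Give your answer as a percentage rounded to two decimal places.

75.20%

Elena reaches Thornfield along 2 paths.
Via Halcyon: 40% × 13% = 5.2%.
Direct stake: 70% = 70%.
Total: 5.2% + 70% = 75.2%.
Rounded: 75.20%.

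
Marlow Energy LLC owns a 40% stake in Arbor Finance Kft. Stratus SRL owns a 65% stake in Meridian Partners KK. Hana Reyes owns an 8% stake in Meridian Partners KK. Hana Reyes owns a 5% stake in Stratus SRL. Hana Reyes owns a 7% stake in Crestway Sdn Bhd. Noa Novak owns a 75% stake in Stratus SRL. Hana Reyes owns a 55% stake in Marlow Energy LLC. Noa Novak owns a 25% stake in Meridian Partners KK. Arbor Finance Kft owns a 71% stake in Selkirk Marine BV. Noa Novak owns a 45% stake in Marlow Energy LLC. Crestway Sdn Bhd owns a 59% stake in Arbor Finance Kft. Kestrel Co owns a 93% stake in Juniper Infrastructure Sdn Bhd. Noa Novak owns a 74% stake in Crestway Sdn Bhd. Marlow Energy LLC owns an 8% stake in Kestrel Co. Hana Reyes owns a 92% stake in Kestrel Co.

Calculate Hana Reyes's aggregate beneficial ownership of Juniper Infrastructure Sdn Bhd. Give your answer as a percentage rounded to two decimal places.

89.65%

Hana reaches Juniper along 2 paths.
Via Kestrel: 92% × 93% = 85.56%.
Via Marlow → Kestrel: 55% × 8% × 93% = 4.092%.
Total: 85.56% + 4.092% = 89.652%.
Rounded: 89.65%.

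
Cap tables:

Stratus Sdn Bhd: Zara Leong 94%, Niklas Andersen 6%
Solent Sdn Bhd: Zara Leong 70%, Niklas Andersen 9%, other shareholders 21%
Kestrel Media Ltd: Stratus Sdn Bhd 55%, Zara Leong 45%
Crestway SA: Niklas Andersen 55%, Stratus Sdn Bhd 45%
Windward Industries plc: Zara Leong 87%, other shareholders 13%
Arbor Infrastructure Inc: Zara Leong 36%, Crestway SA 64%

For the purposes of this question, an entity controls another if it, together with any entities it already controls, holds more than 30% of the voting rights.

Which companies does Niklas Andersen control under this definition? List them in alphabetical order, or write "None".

Niklas holds 55% of Crestway, so Niklas controls Crestway.
Crestway holds 64% of Arbor, so Niklas controls Arbor.
No other company's threshold is met.

Arbor Infrastructure Inc, Crestway SA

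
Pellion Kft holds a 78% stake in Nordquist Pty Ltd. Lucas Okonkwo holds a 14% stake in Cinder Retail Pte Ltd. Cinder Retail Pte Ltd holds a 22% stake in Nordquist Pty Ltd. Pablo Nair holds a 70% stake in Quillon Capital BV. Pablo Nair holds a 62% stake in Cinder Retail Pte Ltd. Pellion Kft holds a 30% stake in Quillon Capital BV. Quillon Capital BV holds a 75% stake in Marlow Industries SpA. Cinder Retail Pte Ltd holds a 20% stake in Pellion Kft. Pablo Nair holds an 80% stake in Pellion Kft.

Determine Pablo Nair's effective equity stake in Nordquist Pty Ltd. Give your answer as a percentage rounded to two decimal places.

85.71%

Pablo reaches Nordquist along 3 paths.
Via Pellion: 80% × 78% = 62.4%.
Via Cinder → Pellion: 62% × 20% × 78% = 9.672%.
Via Cinder: 62% × 22% = 13.64%.
Total: 62.4% + 9.672% + 13.64% = 85.712%.
Rounded: 85.71%.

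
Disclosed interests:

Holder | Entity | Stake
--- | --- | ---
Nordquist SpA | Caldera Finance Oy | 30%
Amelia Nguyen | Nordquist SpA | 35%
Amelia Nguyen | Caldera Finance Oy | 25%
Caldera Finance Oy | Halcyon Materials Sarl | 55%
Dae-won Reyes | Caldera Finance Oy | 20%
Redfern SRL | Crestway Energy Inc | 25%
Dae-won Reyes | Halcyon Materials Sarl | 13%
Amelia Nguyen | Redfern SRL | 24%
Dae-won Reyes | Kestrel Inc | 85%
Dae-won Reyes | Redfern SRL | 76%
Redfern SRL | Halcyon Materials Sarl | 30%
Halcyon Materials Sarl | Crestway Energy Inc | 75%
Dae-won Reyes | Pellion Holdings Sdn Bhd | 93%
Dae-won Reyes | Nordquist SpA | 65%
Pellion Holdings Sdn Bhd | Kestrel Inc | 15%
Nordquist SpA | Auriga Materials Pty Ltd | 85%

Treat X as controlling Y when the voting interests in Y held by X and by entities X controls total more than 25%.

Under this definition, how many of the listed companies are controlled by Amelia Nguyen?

5

Amelia holds 35% of Nordquist, so Amelia controls Nordquist.
Nordquist and Amelia together hold 30% + 25% = 55% of Caldera, so Amelia controls Caldera.
Caldera holds 55% of Halcyon, so Amelia controls Halcyon.
Nordquist holds 85% of Auriga, so Amelia controls Auriga.
Halcyon holds 75% of Crestway, so Amelia controls Crestway.
No other company's threshold is met.
Amelia controls 5 companies.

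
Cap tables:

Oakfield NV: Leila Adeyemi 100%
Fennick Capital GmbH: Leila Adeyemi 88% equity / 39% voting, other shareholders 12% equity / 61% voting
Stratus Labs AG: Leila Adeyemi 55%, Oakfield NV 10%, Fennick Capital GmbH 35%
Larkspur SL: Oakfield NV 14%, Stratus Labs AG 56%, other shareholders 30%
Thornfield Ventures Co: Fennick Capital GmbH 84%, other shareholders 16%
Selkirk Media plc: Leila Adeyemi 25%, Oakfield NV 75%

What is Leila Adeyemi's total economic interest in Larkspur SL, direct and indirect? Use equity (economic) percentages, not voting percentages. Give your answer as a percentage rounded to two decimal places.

67.65%

Leila reaches Larkspur along 4 paths.
Via Oakfield: 100% × 14% = 14%.
Via Stratus: 55% × 56% = 30.8%.
Via Oakfield → Stratus: 100% × 10% × 56% = 5.6%.
Via Fennick → Stratus: 88% × 35% × 56% = 17.248%.
Total: 14% + 30.8% + 5.6% + 17.248% = 67.648%.
Rounded: 67.65%.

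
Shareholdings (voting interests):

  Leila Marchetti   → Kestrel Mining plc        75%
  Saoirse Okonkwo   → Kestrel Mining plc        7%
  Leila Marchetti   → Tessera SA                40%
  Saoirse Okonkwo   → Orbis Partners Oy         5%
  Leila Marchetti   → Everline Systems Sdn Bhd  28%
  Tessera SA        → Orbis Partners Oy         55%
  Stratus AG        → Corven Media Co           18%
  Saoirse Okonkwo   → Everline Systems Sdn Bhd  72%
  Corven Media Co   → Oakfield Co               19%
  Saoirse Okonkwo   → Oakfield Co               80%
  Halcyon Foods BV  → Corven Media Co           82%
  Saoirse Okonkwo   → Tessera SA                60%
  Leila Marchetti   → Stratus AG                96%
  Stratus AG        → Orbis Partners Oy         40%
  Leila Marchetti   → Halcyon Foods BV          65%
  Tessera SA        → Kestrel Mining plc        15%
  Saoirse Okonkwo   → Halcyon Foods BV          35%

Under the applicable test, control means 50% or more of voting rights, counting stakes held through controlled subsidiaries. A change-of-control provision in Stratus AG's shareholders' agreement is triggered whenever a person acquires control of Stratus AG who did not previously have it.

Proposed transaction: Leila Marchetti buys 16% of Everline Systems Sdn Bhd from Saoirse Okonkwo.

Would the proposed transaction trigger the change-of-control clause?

The purchase adds only to Leila's holdings (Saoirse's stake shrinks), so Leila is the only person who could newly come to control Stratus.
Leila holds 96% of Stratus, so Leila controls Stratus.
So Leila already controls Stratus before the transaction.
After the purchase, Leila's direct stake in Everline rises to 28% + 16% = 44%, and Saoirse's stake falls to 56%.
Leila controlled Stratus already, so this is not a new person acquiring control; every other person's position is unchanged or reduced.
No new person acquires control, so the clause is not triggered.

No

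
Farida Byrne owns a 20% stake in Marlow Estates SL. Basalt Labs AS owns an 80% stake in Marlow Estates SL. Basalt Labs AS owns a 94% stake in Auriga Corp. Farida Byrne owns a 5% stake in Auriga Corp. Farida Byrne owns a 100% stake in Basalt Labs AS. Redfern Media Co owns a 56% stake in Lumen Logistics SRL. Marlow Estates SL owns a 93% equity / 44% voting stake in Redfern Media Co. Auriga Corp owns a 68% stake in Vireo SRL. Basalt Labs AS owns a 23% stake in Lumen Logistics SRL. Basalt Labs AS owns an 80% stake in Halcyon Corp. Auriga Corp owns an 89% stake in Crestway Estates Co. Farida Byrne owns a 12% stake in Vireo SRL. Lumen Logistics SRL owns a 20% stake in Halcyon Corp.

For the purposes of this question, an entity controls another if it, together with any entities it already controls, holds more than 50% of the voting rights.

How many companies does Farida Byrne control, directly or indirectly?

Farida holds 100% of Basalt, so Farida controls Basalt.
Farida and Basalt together hold 20% + 80% = 100% of Marlow, so Farida controls Marlow.
Basalt and Farida together hold 94% + 5% = 99% of Auriga, so Farida controls Auriga.
Auriga and Farida together hold 68% + 12% = 80% of Vireo, so Farida controls Vireo.
Auriga holds 89% of Crestway, so Farida controls Crestway.
Basalt holds 80% of Halcyon, so Farida controls Halcyon.
No other company's threshold is met.
Farida controls 6 companies.

6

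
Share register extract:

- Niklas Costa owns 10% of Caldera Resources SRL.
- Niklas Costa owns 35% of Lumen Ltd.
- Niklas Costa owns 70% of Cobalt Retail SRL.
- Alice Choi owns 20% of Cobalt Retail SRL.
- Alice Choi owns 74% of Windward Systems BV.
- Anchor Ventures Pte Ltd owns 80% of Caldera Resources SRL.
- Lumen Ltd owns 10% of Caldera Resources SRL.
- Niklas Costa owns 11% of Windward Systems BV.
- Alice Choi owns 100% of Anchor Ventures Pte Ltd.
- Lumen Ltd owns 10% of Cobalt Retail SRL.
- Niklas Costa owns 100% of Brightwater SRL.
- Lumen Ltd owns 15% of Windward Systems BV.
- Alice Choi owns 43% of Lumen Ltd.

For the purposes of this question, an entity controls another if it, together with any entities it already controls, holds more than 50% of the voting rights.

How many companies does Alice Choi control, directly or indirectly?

3

Alice holds 100% of Anchor, so Alice controls Anchor.
Alice holds 74% of Windward, so Alice controls Windward.
Anchor holds 80% of Caldera, so Alice controls Caldera.
No other company's threshold is met.
Alice controls 3 companies.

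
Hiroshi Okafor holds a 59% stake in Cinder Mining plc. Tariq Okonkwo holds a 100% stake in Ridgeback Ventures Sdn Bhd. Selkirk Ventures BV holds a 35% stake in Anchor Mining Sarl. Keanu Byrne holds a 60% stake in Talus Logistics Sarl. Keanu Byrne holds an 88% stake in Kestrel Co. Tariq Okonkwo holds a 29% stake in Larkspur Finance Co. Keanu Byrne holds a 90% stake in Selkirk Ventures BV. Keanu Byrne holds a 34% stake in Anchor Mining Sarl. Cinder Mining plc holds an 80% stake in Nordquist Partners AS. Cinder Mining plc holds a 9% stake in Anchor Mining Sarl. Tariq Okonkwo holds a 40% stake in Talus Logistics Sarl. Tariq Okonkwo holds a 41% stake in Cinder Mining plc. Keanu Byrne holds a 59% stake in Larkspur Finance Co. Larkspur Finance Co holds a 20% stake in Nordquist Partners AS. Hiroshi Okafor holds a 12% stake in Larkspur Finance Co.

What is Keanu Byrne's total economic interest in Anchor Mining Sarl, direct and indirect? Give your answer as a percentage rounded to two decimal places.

65.50%

Keanu reaches Anchor along 2 paths.
Via Selkirk: 90% × 35% = 31.5%.
Direct stake: 34% = 34%.
Total: 31.5% + 34% = 65.5%.
Rounded: 65.50%.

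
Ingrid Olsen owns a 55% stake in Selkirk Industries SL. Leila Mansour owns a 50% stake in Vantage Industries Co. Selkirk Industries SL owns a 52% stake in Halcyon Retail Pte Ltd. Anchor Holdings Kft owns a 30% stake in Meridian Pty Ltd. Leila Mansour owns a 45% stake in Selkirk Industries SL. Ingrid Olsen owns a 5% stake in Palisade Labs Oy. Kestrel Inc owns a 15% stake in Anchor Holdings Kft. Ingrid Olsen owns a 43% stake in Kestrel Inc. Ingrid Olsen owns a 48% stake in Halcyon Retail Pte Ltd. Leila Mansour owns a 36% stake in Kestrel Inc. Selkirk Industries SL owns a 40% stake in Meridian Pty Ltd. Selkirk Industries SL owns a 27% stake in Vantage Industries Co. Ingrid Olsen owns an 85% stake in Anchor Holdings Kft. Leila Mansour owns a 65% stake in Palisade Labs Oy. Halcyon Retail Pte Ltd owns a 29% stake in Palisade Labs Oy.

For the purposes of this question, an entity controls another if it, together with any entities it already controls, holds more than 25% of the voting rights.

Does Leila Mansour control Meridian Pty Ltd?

Yes

Leila holds 45% of Selkirk, so Leila controls Selkirk.
Selkirk holds 40% of Meridian, so Leila controls Meridian.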